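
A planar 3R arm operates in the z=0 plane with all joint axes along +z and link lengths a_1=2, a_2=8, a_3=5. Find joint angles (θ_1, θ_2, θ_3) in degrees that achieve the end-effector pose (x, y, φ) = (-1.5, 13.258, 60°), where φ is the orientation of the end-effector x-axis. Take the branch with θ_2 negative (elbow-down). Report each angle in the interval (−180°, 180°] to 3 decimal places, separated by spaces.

138.284 -30.021 -48.263

wrist centre = target − a_3·(cos φ, sin φ) = (-4.0000, 8.9279)
cos θ_2 = (95.7069−2²−8²)/(2·2·8) = 0.8658; θ_2 = -30.0211° (elbow-down)
β = atan2(8.9279,-4.0000) = 114.1341°; ψ = atan2(-4.0026,8.9267) = -24.1504°
θ_1 = β − ψ = 138.2845°
θ_3 = φ − θ_1 − θ_2 = -48.2634° (wrapped to (-180°,180°])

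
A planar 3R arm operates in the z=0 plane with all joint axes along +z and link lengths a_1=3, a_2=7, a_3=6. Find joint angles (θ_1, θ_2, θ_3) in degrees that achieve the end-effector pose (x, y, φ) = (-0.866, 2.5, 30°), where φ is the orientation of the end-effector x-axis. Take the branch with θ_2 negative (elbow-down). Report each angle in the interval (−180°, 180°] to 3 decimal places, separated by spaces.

-80.569 -120.000 -129.430

wrist centre = target − a_3·(cos φ, sin φ) = (-6.0622, -0.5000)
cos θ_2 = (36.9997−3²−7²)/(2·3·7) = -0.5000; θ_2 = -120.0005° (elbow-down)
β = atan2(-0.5000,-6.0622) = -175.2850°; ψ = atan2(-6.0621,-0.5001) = -94.7155°
θ_1 = β − ψ = -80.5695°
θ_3 = φ − θ_1 − θ_2 = -129.4300° (wrapped to (-180°,180°])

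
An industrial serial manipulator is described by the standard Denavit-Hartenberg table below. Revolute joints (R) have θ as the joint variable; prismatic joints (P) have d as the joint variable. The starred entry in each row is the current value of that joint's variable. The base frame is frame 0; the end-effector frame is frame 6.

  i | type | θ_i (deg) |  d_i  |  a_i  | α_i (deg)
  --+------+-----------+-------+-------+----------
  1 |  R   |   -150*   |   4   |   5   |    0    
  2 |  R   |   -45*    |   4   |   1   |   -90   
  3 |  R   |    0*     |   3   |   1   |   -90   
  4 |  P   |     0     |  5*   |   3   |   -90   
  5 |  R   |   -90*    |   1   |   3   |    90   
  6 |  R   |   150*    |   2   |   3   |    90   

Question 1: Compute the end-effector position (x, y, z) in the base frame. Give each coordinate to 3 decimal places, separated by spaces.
after link 1: o_1 = (-4.3301, -2.5000, 4.0000)
after link 2: o_2 = (-5.2961, -2.2412, 8.0000)
after link 3: o_3 = (-7.0384, -4.8801, 8.0000)
after link 4: o_4 = (-9.9362, -4.1037, 3.0000)
after link 5: o_5 = (-9.6774, -3.1378, -0.0000)
after link 6: o_6 = (-7.3573, -2.2065, 2.5981)

-7.357 -2.207 2.598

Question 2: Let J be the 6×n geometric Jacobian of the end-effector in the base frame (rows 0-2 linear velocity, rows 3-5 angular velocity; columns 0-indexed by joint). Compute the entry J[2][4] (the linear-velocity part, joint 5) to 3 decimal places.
-2.000

axis z_4 = (0.2588,0.9659,-0.0000); lever o_n−o_4 = (2.5789,1.8972,-0.4019)
cross product → J_v[:, 4] = (-0.3882,0.1040,-2.0000)
J_ω[:, 4] = z_4
entry J[2][4] = -2.0000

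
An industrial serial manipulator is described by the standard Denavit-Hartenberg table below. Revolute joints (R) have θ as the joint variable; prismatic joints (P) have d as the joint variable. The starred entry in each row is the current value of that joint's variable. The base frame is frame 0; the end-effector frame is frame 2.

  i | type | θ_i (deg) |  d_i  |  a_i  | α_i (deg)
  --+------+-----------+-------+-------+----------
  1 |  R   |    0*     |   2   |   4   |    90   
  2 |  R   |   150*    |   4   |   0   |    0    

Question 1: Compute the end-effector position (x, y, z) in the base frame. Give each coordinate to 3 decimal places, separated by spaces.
after link 1: o_1 = (4.0000, 0.0000, 2.0000)
after link 2: o_2 = (4.0000, -4.0000, 2.0000)

4.000 -4.000 2.000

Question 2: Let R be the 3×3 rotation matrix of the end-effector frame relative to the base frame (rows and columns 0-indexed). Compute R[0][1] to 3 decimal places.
-0.500

End-effector y-axis (col 1 of R) = (-0.5000,-0.0000,-0.8660)
R[0][1] = -0.5000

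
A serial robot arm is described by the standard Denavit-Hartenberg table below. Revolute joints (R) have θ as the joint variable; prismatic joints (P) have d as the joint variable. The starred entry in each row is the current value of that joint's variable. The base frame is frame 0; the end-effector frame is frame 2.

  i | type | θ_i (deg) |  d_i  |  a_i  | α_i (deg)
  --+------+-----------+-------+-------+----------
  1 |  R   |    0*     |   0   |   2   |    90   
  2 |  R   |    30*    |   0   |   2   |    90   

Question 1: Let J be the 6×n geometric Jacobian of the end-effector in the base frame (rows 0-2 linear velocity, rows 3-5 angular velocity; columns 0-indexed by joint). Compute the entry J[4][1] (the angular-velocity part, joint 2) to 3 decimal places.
axis z_1 = (0.0000,-1.0000,0.0000); lever o_n−o_1 = (1.7321,0.0000,1.0000)
cross product → J_v[:, 1] = (-1.0000,0.0000,1.7321)
J_ω[:, 1] = z_1
entry J[4][1] = -1.0000

-1.000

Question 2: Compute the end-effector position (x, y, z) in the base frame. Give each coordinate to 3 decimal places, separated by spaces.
after link 1: o_1 = (2.0000, 0.0000, 0.0000)
after link 2: o_2 = (3.7321, 0.0000, 1.0000)

3.732 0.000 1.000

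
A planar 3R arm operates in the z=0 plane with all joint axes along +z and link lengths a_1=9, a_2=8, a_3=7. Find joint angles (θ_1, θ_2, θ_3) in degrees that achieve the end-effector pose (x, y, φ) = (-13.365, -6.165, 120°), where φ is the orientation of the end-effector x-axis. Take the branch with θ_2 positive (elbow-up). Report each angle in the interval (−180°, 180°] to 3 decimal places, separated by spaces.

-150.001 45.001 -134.999

wrist centre = target − a_3·(cos φ, sin φ) = (-9.8650, -12.2272)
cos θ_2 = (246.8221−9²−8²)/(2·9·8) = 0.7071; θ_2 = 45.0007° (elbow-up)
β = atan2(-12.2272,-9.8650) = -128.8969°; ψ = atan2(5.6569,14.6568) = 21.1046°
θ_1 = β − ψ = -150.0015°
θ_3 = φ − θ_1 − θ_2 = -134.9992° (wrapped to (-180°,180°])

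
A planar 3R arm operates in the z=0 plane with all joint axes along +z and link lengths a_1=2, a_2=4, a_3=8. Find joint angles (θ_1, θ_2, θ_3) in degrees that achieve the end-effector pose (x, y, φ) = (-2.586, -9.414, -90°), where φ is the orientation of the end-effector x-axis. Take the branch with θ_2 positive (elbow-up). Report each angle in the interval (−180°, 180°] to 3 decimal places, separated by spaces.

102.347 134.997 32.655

wrist centre = target − a_3·(cos φ, sin φ) = (-2.5860, -1.4140)
cos θ_2 = (8.6868−2²−4²)/(2·2·4) = -0.7071; θ_2 = 134.9975° (elbow-up)
β = atan2(-1.4140,-2.5860) = -151.3306°; ψ = atan2(2.8286,-0.8283) = 106.3219°
θ_1 = β − ψ = -257.6525°
θ_3 = φ − θ_1 − θ_2 = 32.6551° (wrapped to (-180°,180°])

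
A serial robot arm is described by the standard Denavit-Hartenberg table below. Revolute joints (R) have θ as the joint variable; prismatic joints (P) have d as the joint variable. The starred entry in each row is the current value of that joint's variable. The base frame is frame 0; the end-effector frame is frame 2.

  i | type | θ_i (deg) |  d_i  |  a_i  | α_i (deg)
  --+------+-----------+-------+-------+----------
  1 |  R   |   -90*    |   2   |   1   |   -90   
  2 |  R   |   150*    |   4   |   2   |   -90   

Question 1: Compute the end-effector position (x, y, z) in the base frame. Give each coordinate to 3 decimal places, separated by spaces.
4.000 0.732 1.000

after link 1: o_1 = (0.0000, -1.0000, 2.0000)
after link 2: o_2 = (4.0000, 0.7321, 1.0000)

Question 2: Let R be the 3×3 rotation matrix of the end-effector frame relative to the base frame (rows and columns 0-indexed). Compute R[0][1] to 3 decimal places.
End-effector y-axis (col 1 of R) = (-1.0000,-0.0000,-0.0000)
R[0][1] = -1.0000

-1.000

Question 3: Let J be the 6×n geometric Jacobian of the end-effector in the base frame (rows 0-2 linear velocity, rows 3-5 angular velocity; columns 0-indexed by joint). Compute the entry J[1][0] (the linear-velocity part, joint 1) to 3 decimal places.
axis z_0 = ẑ; lever o_n−o_0 = (4.0000,0.7321,1.0000)
cross product → J_v[:, 0] = (-0.7321,4.0000,0.0000)
J_ω[:, 0] = z_0
entry J[1][0] = 4.0000

4.000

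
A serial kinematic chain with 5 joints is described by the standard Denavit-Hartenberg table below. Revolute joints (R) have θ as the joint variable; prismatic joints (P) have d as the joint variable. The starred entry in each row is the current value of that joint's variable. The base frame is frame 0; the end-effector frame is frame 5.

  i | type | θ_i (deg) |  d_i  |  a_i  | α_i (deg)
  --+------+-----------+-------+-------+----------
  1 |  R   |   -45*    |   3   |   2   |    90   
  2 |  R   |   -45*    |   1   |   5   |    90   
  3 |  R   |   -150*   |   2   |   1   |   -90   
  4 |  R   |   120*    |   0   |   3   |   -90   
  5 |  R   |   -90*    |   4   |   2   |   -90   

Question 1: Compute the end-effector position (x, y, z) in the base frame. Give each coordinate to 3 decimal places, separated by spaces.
4.546 -6.314 -4.661

after link 1: o_1 = (1.4142, -1.4142, 3.0000)
after link 2: o_2 = (3.2071, -4.6213, -0.5355)
after link 3: o_3 = (2.1276, -2.8348, -1.3374)
after link 4: o_4 = (3.5459, -5.3136, -0.4188)
after link 5: o_5 = (4.5459, -6.3136, -4.6615)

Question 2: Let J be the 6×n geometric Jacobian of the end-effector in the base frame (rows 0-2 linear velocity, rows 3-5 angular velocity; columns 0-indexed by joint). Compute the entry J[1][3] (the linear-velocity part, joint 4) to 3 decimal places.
axis z_3 = (0.8624,0.3624,-0.3536); lever o_n−o_3 = (2.4182,-3.4789,-3.3241)
cross product → J_v[:, 3] = (-2.4345,2.0116,-3.8764)
J_ω[:, 3] = z_3
entry J[1][3] = 2.0116

2.012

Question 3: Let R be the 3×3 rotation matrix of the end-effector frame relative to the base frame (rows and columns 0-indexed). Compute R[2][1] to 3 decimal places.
End-effector y-axis (col 1 of R) = (0.1812,0.4312,0.8839)
R[2][1] = 0.8839

0.884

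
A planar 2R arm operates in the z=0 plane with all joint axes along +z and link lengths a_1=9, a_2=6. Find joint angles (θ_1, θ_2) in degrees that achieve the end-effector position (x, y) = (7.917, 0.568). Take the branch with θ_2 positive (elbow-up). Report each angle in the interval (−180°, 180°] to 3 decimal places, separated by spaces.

cos θ_2 = (63.0015−9²−6²)/(2·9·6) = -0.5000; θ_2 = 119.9991° (elbow-up)
β = atan2(0.5680,7.9170) = 4.1036°; ψ = atan2(5.1962,6.0001) = 40.8933°
θ_1 = β − ψ = -36.7896°

-36.790 119.999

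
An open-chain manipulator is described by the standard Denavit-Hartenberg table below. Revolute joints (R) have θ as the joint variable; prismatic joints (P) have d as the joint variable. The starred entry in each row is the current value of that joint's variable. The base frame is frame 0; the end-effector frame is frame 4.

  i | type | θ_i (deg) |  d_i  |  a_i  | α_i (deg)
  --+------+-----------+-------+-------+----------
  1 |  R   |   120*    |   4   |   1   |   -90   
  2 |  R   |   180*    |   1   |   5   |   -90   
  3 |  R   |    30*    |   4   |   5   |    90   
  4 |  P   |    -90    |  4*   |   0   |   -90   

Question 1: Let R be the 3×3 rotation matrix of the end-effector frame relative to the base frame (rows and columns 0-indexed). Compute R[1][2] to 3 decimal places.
-0.500

End-effector z-axis (col 2 of R) = (0.8660,-0.5000,-0.0000)
R[1][2] = -0.5000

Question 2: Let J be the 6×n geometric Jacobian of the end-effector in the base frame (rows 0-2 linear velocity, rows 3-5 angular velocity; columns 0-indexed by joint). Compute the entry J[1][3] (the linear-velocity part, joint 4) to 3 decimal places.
-0.866

prismatic axis z_3 = (-0.5000,-0.8660,0.0000)
J_v[:, 3] = z_3; J_ω[:, 3] = (0,0,0)
entry J[1][3] = -0.8660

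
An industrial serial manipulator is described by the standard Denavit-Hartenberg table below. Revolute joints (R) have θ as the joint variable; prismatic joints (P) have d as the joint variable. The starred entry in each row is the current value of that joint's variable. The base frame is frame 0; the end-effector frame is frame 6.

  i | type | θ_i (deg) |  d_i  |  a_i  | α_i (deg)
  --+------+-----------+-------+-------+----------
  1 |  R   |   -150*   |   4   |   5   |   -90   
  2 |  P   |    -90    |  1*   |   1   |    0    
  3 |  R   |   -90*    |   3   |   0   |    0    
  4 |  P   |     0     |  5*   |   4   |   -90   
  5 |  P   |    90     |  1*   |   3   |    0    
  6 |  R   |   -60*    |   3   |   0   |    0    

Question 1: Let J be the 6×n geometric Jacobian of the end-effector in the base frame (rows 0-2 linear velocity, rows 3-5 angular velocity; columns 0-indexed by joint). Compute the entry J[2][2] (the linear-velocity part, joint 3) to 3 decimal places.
4.000

axis z_2 = (0.5000,-0.8660,0.0000); lever o_n−o_2 = (5.9641,-2.3301,4.0000)
cross product → J_v[:, 2] = (-3.4641,-2.0000,4.0000)
J_ω[:, 2] = z_2
entry J[2][2] = 4.0000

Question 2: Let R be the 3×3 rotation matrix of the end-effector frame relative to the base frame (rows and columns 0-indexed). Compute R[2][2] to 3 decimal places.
End-effector z-axis (col 2 of R) = (-0.0000,-0.0000,1.0000)
R[2][2] = 1.0000

1.000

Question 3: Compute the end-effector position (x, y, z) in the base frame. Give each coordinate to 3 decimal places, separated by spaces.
2.134 -5.696 9.000

after link 1: o_1 = (-4.3301, -2.5000, 4.0000)
after link 2: o_2 = (-3.8301, -3.3660, 5.0000)
after link 3: o_3 = (-2.3301, -5.9641, 5.0000)
after link 4: o_4 = (3.6340, -8.2942, 5.0000)
after link 5: o_5 = (2.1340, -5.6962, 6.0000)
after link 6: o_6 = (2.1340, -5.6962, 9.0000)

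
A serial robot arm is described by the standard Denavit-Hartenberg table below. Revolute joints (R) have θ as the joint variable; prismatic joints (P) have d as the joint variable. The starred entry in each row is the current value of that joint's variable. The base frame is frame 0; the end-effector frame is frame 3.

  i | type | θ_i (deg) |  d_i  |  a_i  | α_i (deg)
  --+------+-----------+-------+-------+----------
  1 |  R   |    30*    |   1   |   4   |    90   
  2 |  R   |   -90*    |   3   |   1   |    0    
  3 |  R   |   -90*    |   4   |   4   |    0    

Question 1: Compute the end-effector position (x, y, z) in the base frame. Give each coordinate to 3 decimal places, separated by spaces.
3.500 -6.062 -0.000

after link 1: o_1 = (3.4641, 2.0000, 1.0000)
after link 2: o_2 = (4.9641, -0.5981, 0.0000)
after link 3: o_3 = (3.5000, -6.0622, -0.0000)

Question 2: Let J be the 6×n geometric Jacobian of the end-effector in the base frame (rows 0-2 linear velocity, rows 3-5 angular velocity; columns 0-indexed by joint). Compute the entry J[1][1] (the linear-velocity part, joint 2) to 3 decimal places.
0.500

axis z_1 = (0.5000,-0.8660,0.0000); lever o_n−o_1 = (0.0359,-8.0622,-1.0000)
cross product → J_v[:, 1] = (0.8660,0.5000,-4.0000)
J_ω[:, 1] = z_1
entry J[1][1] = 0.5000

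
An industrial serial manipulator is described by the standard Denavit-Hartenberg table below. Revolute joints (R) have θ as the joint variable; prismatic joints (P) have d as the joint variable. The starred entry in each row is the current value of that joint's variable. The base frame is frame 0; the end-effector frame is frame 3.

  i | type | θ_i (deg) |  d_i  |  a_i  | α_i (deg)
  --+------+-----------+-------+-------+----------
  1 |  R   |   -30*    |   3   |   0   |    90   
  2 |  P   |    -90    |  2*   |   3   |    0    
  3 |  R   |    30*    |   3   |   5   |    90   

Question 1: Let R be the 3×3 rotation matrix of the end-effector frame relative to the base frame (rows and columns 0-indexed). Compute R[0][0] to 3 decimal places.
End-effector x-axis (col 0 of R) = (0.4330,-0.2500,-0.8660)
R[0][0] = 0.4330

0.433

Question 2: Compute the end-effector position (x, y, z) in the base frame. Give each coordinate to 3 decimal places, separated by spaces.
-0.335 -5.580 -4.330

after link 1: o_1 = (0.0000, 0.0000, 3.0000)
after link 2: o_2 = (-1.0000, -1.7321, 0.0000)
after link 3: o_3 = (-0.3349, -5.5801, -4.3301)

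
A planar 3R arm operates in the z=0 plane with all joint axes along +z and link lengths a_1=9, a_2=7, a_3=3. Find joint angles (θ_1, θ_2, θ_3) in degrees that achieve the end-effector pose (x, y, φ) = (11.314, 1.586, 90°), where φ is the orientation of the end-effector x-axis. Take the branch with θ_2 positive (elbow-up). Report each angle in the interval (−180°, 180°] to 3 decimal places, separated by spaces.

-44.998 89.997 45.000

wrist centre = target − a_3·(cos φ, sin φ) = (11.3140, -1.4140)
cos θ_2 = (130.0060−9²−7²)/(2·9·7) = 0.0000; θ_2 = 89.9973° (elbow-up)
β = atan2(-1.4140,11.3140) = -7.1238°; ψ = atan2(7.0000,9.0003) = 37.8740°
θ_1 = β − ψ = -44.9977°
θ_3 = φ − θ_1 − θ_2 = 45.0005° (wrapped to (-180°,180°])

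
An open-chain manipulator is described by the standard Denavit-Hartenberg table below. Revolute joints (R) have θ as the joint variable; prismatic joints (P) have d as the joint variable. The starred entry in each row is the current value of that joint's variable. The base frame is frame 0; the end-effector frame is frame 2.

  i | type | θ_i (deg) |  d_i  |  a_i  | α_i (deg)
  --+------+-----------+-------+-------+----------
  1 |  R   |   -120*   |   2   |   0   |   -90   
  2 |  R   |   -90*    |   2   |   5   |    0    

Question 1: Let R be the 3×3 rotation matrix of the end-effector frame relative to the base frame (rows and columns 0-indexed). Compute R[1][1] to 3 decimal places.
End-effector y-axis (col 1 of R) = (-0.5000,-0.8660,-0.0000)
R[1][1] = -0.8660

-0.866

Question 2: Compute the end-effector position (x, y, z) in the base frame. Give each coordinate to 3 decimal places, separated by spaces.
1.732 -1.000 7.000

after link 1: o_1 = (0.0000, 0.0000, 2.0000)
after link 2: o_2 = (1.7321, -1.0000, 7.0000)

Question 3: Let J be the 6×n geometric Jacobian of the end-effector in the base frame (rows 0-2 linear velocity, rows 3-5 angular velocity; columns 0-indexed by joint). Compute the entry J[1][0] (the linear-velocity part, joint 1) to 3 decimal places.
axis z_0 = ẑ; lever o_n−o_0 = (1.7321,-1.0000,7.0000)
cross product → J_v[:, 0] = (1.0000,1.7321,-0.0000)
J_ω[:, 0] = z_0
entry J[1][0] = 1.7321

1.732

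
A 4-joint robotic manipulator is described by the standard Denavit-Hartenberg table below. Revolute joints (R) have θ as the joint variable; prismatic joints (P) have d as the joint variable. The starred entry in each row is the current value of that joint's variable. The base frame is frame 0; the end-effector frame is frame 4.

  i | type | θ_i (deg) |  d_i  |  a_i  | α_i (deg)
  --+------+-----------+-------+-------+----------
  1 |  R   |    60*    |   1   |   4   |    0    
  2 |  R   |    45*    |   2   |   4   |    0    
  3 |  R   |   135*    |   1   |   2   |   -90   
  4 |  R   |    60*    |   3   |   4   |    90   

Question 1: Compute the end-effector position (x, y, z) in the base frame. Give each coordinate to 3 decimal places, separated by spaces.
1.563 2.364 0.536

after link 1: o_1 = (2.0000, 3.4641, 1.0000)
after link 2: o_2 = (0.9647, 7.3278, 3.0000)
after link 3: o_3 = (-0.0353, 5.5958, 4.0000)
after link 4: o_4 = (1.5628, 2.3637, 0.5359)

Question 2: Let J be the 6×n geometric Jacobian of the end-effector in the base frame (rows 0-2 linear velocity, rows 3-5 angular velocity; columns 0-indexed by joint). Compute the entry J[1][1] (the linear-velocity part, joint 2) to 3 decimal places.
-0.437

axis z_1 = (0.0000,0.0000,1.0000); lever o_n−o_1 = (-0.4372,-1.1004,-0.4641)
cross product → J_v[:, 1] = (1.1004,-0.4372,0.0000)
J_ω[:, 1] = z_1
entry J[1][1] = -0.4372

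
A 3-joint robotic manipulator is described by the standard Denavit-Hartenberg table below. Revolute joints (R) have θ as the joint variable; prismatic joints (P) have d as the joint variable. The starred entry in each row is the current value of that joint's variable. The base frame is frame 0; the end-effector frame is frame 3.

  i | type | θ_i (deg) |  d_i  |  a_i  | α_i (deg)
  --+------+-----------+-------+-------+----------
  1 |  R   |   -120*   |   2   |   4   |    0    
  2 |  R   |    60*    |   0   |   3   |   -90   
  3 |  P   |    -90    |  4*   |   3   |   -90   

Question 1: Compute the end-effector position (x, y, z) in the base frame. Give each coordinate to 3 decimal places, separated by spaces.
2.964 -4.062 5.000

after link 1: o_1 = (-2.0000, -3.4641, 2.0000)
after link 2: o_2 = (-0.5000, -6.0622, 2.0000)
after link 3: o_3 = (2.9641, -4.0622, 5.0000)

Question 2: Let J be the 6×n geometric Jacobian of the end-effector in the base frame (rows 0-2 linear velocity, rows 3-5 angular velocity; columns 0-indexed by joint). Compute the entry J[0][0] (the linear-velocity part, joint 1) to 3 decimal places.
4.062

axis z_0 = ẑ; lever o_n−o_0 = (2.9641,-4.0622,5.0000)
cross product → J_v[:, 0] = (4.0622,2.9641,-0.0000)
J_ω[:, 0] = z_0
entry J[0][0] = 4.0622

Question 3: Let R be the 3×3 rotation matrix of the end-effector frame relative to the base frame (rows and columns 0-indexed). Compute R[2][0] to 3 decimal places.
End-effector x-axis (col 0 of R) = (-0.0000,-0.0000,1.0000)
R[2][0] = 1.0000

1.000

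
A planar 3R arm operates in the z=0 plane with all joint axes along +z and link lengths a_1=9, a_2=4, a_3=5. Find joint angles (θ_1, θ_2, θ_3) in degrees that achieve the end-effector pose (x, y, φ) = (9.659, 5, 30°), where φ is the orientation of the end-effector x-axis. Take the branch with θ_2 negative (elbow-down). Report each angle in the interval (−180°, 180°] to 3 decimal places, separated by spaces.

wrist centre = target − a_3·(cos φ, sin φ) = (5.3289, 2.5000)
cos θ_2 = (34.6469−9²−4²)/(2·9·4) = -0.8660; θ_2 = -149.9989° (elbow-down)
β = atan2(2.5000,5.3289) = 25.1333°; ψ = atan2(-2.0001,5.5359) = -19.8642°
θ_1 = β − ψ = 44.9975°
θ_3 = φ − θ_1 − θ_2 = 135.0014° (wrapped to (-180°,180°])

44.997 -149.999 135.001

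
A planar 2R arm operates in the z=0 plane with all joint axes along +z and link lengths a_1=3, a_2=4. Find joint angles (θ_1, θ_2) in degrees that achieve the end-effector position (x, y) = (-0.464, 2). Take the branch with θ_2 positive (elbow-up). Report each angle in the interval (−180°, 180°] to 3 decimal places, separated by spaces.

-0.003 150.000

cos θ_2 = (4.2153−3²−4²)/(2·3·4) = -0.8660; θ_2 = 150.0005° (elbow-up)
β = atan2(2.0000,-0.4640) = 103.0616°; ψ = atan2(2.0000,-0.4641) = 103.0649°
θ_1 = β − ψ = -0.0034°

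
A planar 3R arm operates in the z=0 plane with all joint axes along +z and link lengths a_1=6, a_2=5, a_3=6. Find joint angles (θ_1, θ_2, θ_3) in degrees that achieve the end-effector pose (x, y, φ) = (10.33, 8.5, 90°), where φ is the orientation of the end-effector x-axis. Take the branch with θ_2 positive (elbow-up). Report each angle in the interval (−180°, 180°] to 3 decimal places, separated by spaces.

wrist centre = target − a_3·(cos φ, sin φ) = (10.3300, 2.5000)
cos θ_2 = (112.9589−6²−5²)/(2·6·5) = 0.8660; θ_2 = 30.0050° (elbow-up)
β = atan2(2.5000,10.3300) = 13.6048°; ψ = atan2(2.5004,10.3299) = 13.6069°
θ_1 = β − ψ = -0.0021°
θ_3 = φ − θ_1 − θ_2 = 59.9971° (wrapped to (-180°,180°])

-0.002 30.005 59.997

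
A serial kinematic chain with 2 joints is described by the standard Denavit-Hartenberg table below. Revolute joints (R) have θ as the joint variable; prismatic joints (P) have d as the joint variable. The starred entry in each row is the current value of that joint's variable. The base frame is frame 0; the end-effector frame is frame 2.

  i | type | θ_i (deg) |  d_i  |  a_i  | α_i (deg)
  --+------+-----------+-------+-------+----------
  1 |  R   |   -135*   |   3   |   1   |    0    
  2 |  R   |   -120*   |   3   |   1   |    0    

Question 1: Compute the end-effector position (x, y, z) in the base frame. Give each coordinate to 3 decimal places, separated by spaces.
-0.966 0.259 6.000

after link 1: o_1 = (-0.7071, -0.7071, 3.0000)
after link 2: o_2 = (-0.9659, 0.2588, 6.0000)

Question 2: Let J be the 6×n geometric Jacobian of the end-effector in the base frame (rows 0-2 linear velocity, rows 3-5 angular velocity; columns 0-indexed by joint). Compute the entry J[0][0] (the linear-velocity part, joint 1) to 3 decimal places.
axis z_0 = ẑ; lever o_n−o_0 = (-0.9659,0.2588,6.0000)
cross product → J_v[:, 0] = (-0.2588,-0.9659,0.0000)
J_ω[:, 0] = z_0
entry J[0][0] = -0.2588

-0.259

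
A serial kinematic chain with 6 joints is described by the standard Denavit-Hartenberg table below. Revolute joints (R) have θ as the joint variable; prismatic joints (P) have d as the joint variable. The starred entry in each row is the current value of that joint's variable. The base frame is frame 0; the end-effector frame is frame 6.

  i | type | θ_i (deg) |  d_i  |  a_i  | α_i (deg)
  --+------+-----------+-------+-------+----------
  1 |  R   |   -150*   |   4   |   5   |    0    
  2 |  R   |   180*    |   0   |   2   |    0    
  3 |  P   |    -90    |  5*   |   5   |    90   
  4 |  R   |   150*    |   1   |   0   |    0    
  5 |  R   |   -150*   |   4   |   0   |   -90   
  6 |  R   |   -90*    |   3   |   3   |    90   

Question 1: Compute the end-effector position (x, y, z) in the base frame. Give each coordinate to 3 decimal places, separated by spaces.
-7.026 -9.830 12.000

after link 1: o_1 = (-4.3301, -2.5000, 4.0000)
after link 2: o_2 = (-2.5981, -1.5000, 4.0000)
after link 3: o_3 = (-0.0981, -5.8301, 9.0000)
after link 4: o_4 = (-0.9641, -6.3301, 9.0000)
after link 5: o_5 = (-4.4282, -8.3301, 9.0000)
after link 6: o_6 = (-7.0263, -9.8301, 12.0000)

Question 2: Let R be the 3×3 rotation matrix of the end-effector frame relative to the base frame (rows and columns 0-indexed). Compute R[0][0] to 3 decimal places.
End-effector x-axis (col 0 of R) = (-0.8660,-0.5000,0.0000)
R[0][0] = -0.8660

-0.866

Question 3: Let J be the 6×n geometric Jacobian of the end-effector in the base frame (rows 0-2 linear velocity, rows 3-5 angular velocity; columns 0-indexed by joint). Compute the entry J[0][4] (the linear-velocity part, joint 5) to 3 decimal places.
-1.500

axis z_4 = (-0.8660,-0.5000,0.0000); lever o_n−o_4 = (-6.0622,-3.5000,3.0000)
cross product → J_v[:, 4] = (-1.5000,2.5981,0.0000)
J_ω[:, 4] = z_4
entry J[0][4] = -1.5000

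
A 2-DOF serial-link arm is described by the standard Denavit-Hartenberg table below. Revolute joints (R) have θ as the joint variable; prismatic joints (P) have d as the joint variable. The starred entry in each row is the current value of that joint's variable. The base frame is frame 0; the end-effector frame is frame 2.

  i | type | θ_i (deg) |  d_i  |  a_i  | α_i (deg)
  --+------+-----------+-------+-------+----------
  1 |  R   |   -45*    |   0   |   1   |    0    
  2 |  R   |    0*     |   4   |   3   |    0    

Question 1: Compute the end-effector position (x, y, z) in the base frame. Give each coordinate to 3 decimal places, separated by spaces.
after link 1: o_1 = (0.7071, -0.7071, 0.0000)
after link 2: o_2 = (2.8284, -2.8284, 4.0000)

2.828 -2.828 4.000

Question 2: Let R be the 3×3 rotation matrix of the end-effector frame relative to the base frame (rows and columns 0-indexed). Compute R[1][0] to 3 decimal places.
End-effector x-axis (col 0 of R) = (0.7071,-0.7071,0.0000)
R[1][0] = -0.7071

-0.707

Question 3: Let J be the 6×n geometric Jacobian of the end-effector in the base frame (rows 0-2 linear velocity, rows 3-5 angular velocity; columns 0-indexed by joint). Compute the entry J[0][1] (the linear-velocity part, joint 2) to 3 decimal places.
2.121

axis z_1 = (0.0000,0.0000,1.0000); lever o_n−o_1 = (2.1213,-2.1213,4.0000)
cross product → J_v[:, 1] = (2.1213,2.1213,-0.0000)
J_ω[:, 1] = z_1
entry J[0][1] = 2.1213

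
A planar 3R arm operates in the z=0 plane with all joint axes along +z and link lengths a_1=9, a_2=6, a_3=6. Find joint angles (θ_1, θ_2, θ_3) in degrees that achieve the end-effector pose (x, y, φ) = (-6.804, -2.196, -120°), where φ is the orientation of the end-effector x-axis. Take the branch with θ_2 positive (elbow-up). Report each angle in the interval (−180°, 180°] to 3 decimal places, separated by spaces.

103.475 149.998 -13.473

wrist centre = target − a_3·(cos φ, sin φ) = (-3.8040, 3.0002)
cos θ_2 = (23.4713−9²−6²)/(2·9·6) = -0.8660; θ_2 = 149.9978° (elbow-up)
β = atan2(3.0002,-3.8040) = 141.7377°; ψ = atan2(3.0002,3.8040) = 38.2630°
θ_1 = β − ψ = 103.4748°
θ_3 = φ − θ_1 − θ_2 = -13.4726° (wrapped to (-180°,180°])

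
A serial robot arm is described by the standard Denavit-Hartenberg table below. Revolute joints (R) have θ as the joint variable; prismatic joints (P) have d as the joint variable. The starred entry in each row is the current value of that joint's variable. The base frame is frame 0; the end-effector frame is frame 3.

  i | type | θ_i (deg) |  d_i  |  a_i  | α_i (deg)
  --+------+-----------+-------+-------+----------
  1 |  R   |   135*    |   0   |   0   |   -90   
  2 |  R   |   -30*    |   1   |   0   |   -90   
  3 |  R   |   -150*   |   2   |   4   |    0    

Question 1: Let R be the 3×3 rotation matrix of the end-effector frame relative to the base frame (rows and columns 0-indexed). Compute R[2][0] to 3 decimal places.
-0.433

End-effector x-axis (col 0 of R) = (0.1768,-0.8839,-0.4330)
R[2][0] = -0.4330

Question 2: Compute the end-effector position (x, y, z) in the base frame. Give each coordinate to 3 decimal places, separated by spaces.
-0.707 -3.536 -3.464

after link 1: o_1 = (0.0000, 0.0000, 0.0000)
after link 2: o_2 = (-0.7071, -0.7071, 0.0000)
after link 3: o_3 = (-0.7071, -3.5355, -3.4641)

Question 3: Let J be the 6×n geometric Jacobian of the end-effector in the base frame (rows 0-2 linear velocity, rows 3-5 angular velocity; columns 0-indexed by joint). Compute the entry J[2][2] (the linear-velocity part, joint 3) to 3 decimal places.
axis z_2 = (-0.3536,0.3536,-0.8660); lever o_n−o_2 = (0.0000,-2.8284,-3.4641)
cross product → J_v[:, 2] = (-3.6742,-1.2247,1.0000)
J_ω[:, 2] = z_2
entry J[2][2] = 1.0000

1.000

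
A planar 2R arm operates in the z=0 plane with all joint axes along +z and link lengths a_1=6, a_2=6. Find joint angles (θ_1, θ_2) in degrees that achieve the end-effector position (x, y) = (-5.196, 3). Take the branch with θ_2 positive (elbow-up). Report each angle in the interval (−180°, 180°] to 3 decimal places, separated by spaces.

89.999 120.001

cos θ_2 = (35.9984−6²−6²)/(2·6·6) = -0.5000; θ_2 = 120.0015° (elbow-up)
β = atan2(3.0000,-5.1960) = 149.9993°; ψ = atan2(5.1961,2.9999) = 60.0007°
θ_1 = β − ψ = 89.9985°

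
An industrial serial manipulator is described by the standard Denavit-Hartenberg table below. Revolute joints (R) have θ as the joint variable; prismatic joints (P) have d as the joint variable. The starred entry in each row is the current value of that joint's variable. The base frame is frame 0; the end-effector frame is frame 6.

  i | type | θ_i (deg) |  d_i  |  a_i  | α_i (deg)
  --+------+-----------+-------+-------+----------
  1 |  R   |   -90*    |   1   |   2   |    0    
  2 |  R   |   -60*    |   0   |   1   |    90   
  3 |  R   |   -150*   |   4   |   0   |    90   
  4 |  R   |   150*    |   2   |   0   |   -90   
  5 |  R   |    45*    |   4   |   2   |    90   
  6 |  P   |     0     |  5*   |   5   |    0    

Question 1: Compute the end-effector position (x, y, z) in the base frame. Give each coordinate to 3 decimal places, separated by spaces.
-10.013 -2.263 6.182

after link 1: o_1 = (0.0000, -2.0000, 1.0000)
after link 2: o_2 = (-0.8660, -2.5000, 1.0000)
after link 3: o_3 = (-2.8660, 0.9641, 1.0000)
after link 4: o_4 = (-2.0000, 1.4641, 2.7321)
after link 5: o_5 = (-3.6524, -2.6734, 3.1197)
after link 6: o_6 = (-10.0130, -2.2632, 6.1815)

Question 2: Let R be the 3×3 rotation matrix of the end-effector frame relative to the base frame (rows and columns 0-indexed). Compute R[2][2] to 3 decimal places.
End-effector z-axis (col 2 of R) = (-0.3299,0.2178,0.9186)
R[2][2] = 0.9186

0.919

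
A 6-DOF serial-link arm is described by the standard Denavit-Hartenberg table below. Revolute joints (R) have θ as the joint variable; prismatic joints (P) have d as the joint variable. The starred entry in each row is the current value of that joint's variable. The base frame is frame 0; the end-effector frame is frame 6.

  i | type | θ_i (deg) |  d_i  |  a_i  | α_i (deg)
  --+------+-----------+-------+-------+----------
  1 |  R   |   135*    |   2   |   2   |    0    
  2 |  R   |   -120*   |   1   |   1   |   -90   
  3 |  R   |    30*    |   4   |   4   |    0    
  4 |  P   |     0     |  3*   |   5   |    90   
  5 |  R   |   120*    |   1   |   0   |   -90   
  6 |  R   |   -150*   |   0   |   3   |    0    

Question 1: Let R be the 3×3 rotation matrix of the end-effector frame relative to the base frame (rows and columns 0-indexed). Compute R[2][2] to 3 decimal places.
End-effector z-axis (col 2 of R) = (-0.5950,-0.6771,0.4330)
R[2][2] = 0.4330

0.433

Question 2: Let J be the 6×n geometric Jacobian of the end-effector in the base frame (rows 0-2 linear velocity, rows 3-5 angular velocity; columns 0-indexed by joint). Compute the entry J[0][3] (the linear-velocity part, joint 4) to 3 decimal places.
-0.259

prismatic axis z_3 = (-0.2588,0.9659,0.0000)
J_v[:, 3] = z_3; J_ω[:, 3] = (0,0,0)
entry J[0][3] = -0.2588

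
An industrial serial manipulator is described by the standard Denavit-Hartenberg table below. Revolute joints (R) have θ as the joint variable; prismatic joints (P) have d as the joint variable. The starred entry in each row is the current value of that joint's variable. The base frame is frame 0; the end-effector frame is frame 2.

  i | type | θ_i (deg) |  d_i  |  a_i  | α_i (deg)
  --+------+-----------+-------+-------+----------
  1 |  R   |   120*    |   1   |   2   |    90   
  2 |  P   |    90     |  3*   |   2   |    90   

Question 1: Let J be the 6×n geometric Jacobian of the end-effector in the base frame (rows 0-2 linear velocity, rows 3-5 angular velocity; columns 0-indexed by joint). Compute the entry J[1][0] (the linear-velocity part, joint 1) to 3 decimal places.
axis z_0 = ẑ; lever o_n−o_0 = (1.5981,3.2321,3.0000)
cross product → J_v[:, 0] = (-3.2321,1.5981,0.0000)
J_ω[:, 0] = z_0
entry J[1][0] = 1.5981

1.598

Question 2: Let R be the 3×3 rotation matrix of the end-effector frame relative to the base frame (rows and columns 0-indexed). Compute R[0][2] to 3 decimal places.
-0.500

End-effector z-axis (col 2 of R) = (-0.5000,0.8660,-0.0000)
R[0][2] = -0.5000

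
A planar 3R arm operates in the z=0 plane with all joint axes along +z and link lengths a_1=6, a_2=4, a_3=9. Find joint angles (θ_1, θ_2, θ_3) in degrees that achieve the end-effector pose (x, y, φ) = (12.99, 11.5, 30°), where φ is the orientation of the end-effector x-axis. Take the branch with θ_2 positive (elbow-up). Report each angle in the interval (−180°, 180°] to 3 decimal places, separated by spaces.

30.000 60.005 -60.005

wrist centre = target − a_3·(cos φ, sin φ) = (5.1958, 7.0000)
cos θ_2 = (75.9960−6²−4²)/(2·6·4) = 0.4999; θ_2 = 60.0055° (elbow-up)
β = atan2(7.0000,5.1958) = 53.4152°; ψ = atan2(3.4643,7.9997) = 23.4152°
θ_1 = β − ψ = 30.0000°
θ_3 = φ − θ_1 − θ_2 = -60.0055° (wrapped to (-180°,180°])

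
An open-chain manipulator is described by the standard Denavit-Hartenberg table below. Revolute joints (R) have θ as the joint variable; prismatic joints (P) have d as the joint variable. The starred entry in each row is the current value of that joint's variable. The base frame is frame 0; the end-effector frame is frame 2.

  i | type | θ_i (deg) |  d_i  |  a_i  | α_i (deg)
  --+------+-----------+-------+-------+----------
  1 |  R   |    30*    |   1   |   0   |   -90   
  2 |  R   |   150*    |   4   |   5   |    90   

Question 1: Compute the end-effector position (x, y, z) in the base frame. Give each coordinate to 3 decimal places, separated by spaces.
after link 1: o_1 = (0.0000, 0.0000, 1.0000)
after link 2: o_2 = (-5.7500, 1.2990, -1.5000)

-5.750 1.299 -1.500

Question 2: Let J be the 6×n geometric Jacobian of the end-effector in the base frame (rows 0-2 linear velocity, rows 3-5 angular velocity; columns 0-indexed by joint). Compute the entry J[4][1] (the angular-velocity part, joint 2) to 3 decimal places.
0.866

axis z_1 = (-0.5000,0.8660,0.0000); lever o_n−o_1 = (-5.7500,1.2990,-2.5000)
cross product → J_v[:, 1] = (-2.1651,-1.2500,4.3301)
J_ω[:, 1] = z_1
entry J[4][1] = 0.8660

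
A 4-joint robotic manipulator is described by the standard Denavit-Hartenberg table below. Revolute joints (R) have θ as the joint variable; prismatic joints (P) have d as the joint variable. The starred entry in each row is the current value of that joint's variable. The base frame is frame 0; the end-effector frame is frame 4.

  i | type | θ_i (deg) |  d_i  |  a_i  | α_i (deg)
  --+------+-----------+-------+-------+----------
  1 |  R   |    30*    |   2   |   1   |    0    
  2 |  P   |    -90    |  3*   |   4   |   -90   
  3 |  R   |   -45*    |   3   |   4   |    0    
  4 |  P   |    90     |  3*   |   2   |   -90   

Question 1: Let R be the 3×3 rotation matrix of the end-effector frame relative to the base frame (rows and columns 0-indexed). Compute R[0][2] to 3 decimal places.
-0.354

End-effector z-axis (col 2 of R) = (-0.3536,0.6124,-0.7071)
R[0][2] = -0.3536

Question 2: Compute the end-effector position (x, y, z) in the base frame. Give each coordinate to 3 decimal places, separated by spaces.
10.183 -3.638 6.414

after link 1: o_1 = (0.8660, 0.5000, 2.0000)
after link 2: o_2 = (2.8660, -2.9641, 5.0000)
after link 3: o_3 = (6.8783, -3.9136, 7.8284)
after link 4: o_4 = (10.1835, -3.6383, 6.4142)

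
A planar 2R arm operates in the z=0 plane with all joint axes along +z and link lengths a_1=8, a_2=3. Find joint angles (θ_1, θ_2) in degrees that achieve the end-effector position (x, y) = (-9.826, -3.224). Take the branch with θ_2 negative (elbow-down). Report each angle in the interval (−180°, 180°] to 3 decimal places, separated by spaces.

cos θ_2 = (106.9445−8²−3²)/(2·8·3) = 0.7072; θ_2 = -44.9944° (elbow-down)
β = atan2(-3.2240,-9.8260) = -161.8349°; ψ = atan2(-2.1211,10.1215) = -11.8359°
θ_1 = β − ψ = -149.9990°

-149.999 -44.994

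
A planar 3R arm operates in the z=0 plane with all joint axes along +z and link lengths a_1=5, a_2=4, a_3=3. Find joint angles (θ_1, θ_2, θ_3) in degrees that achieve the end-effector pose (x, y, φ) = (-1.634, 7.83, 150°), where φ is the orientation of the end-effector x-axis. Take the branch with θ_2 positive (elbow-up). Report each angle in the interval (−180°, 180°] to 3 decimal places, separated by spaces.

wrist centre = target − a_3·(cos φ, sin φ) = (0.9641, 6.3300)
cos θ_2 = (40.9983−5²−4²)/(2·5·4) = -0.0000; θ_2 = 90.0024° (elbow-up)
β = atan2(6.3300,0.9641) = 81.3402°; ψ = atan2(4.0000,4.9998) = 38.6607°
θ_1 = β − ψ = 42.6795°
θ_3 = φ − θ_1 − θ_2 = 17.3181° (wrapped to (-180°,180°])

42.680 90.002 17.318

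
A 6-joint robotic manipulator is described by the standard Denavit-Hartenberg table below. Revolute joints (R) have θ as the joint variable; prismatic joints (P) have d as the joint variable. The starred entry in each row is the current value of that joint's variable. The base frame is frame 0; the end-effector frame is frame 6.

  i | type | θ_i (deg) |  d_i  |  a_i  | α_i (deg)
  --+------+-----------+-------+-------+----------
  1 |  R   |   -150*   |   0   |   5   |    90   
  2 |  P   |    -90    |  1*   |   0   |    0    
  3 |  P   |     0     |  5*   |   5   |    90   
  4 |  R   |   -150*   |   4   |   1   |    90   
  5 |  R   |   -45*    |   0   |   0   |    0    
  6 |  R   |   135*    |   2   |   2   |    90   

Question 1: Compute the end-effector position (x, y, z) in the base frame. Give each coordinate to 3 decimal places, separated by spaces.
-2.750 6.763 -3.134

after link 1: o_1 = (-4.3301, -2.5000, 0.0000)
after link 2: o_2 = (-4.8301, -1.6340, 0.0000)
after link 3: o_3 = (-7.3301, 2.6962, -5.0000)
after link 4: o_4 = (-3.6160, 4.2631, -4.1340)
after link 5: o_5 = (-3.6160, 4.2631, -4.1340)
after link 6: o_6 = (-2.7500, 6.7631, -3.1340)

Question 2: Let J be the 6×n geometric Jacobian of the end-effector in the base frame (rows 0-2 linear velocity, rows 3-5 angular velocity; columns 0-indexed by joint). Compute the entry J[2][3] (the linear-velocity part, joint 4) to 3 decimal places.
1.232

axis z_3 = (0.8660,0.5000,-0.0000); lever o_n−o_3 = (4.5801,4.0670,1.8660)
cross product → J_v[:, 3] = (0.9330,-1.6160,1.2321)
J_ω[:, 3] = z_3
entry J[2][3] = 1.2321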